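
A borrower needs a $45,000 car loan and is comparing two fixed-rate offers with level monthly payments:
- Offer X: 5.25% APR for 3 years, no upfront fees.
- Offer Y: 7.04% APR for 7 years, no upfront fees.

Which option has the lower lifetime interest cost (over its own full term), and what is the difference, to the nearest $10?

Offer X: at 5.25% the monthly rate is 0.0043750, so the payment is 45,000 × 0.0043750 / (1 − 1.0043750^−36) = $1,353.75.
Total interest on Offer X = 36 × $1,353.75 − $45,000 = $3,735.00.
Offer Y: monthly rate = 7.04%/12 = 0.0058667; payment = 45,000 × 0.0058667 / (1 − (1+0.0058667)^−84) = $680.05.
Total interest on Offer Y = 84 × $680.05 − $45,000 = $12,124.20.
Offer X is lower by $8,389.20.

Offer X by $8,390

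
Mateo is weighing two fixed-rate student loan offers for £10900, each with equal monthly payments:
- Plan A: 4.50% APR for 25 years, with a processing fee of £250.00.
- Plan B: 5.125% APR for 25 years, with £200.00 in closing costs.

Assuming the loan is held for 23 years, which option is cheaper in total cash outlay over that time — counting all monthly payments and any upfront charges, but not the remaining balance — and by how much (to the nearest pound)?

Plan A by £1,035

Plan A: monthly rate = 4.5%/12 = 0.0037500; payment = 10,900 × 0.0037500 / (1 − (1+0.0037500)^−300) = £60.59.
Plan B: monthly rate = 5.125%/12 = 0.0042708; payment = 10,900 × 0.0042708 / (1 − (1+0.0042708)^−300) = £64.52.
Over 276 months: Plan A costs 276 × £60.59 + £250.00 = £16,972.84; Plan B costs 276 × £64.52 + £200.00 = £18,007.52.
Plan A is cheaper by £18,007.52 − £16,972.84 = £1,034.68.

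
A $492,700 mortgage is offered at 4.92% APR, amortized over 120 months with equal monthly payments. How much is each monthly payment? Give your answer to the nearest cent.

$5,206.60

At 4.92% the monthly rate is 0.0041000, so the payment is 492,700 × 0.0041000 / (1 − 1.0041000^−120) = $5,206.60.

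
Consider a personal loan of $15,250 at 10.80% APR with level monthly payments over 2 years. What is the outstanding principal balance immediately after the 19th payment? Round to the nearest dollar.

$3,453

With monthly rate i = 10.8%/12 = 0.0090000, the balance after k of n payments is P · [(1+i)^n − (1+i)^k] / [(1+i)^n − 1].
(1+0.0090000)^24 = 1.23990380 and (1+0.0090000)^19 = 1.18558353, so the balance is 15,250 × (1.23990380 − 1.18558353) / (1.23990380 − 1) = $3,452.98.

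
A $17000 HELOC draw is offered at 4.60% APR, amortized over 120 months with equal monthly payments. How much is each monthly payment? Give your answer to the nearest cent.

$177.01

At 4.60% the monthly rate is 0.0038333, so the payment is 17,000 × 0.0038333 / (1 − 1.0038333^−120) = $177.01.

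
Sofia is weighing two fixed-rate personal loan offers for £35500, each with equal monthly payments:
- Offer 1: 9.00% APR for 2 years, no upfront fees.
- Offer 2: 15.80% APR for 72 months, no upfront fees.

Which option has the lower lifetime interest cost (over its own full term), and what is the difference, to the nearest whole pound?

Offer 1: monthly rate = 9%/12 = 0.0075000; payment = 35,500 × 0.0075000 / (1 − (1+0.0075000)^−24) = £1,621.81.
Total interest on Offer 1 = 24 × £1,621.81 − £35,500 = £3,423.44.
Offer 2: at 15.80% the monthly rate is 0.0131667, so the payment is 35,500 × 0.0131667 / (1 − 1.0131667^−72) = £766.16.
Total interest on Offer 2 = 72 × £766.16 − £35,500 = £19,663.52.
Offer 1 is lower by £16,240.08.

Offer 1 by £16,240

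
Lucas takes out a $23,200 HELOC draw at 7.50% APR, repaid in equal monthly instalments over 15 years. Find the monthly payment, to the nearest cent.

At 7.50% the monthly rate is 0.0062500, so the payment is 23,200 × 0.0062500 / (1 − 1.0062500^−180) = $215.07.

$215.07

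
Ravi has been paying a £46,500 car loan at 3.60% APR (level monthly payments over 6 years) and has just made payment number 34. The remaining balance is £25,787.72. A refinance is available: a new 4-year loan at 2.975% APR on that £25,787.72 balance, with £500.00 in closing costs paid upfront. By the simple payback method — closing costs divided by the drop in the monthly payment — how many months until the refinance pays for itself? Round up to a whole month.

Current payment = 46,500 × 3.6%/12 / (1 − (1+0.0030000)^−72) = £719.06.
Refinanced payment = 25,787.72 × 0.0024792 / (1 − (1+0.0024792)^−48) = £570.51.
Monthly savings = £719.06 − £570.51 = £148.55.
Break-even = £500.00 / £148.55 = 3.37 → 4 months.

4 months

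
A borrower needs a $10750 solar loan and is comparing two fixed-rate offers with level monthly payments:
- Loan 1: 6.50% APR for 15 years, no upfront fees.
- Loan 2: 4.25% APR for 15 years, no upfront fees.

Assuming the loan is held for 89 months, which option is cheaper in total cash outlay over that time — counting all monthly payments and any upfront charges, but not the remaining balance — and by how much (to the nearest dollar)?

Loan 2 by $1,137

Loan 1: monthly rate = 6.5%/12 = 0.0054167; payment = 10,750 × 0.0054167 / (1 − (1+0.0054167)^−180) = $93.64.
Loan 2: monthly rate = 4.25%/12 = 0.0035417; payment = 10,750 × 0.0035417 / (1 − (1+0.0035417)^−180) = $80.87.
Over 89 months: Loan 1 costs 89 × $93.64 = $8,333.96; Loan 2 costs 89 × $80.87 = $7,197.43.
Loan 2 is cheaper by $8,333.96 − $7,197.43 = $1,136.53.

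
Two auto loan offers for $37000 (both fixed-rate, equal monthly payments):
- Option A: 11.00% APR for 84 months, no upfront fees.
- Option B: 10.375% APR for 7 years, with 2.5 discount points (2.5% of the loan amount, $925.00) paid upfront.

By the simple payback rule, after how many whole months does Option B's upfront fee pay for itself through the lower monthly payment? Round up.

Option A: at 11.00% the monthly rate is 0.0091667, so the payment is 37,000 × 0.0091667 / (1 − 1.0091667^−84) = $633.53.
Option B: at 10.375% the monthly rate is 0.0086458, so the payment is 37,000 × 0.0086458 / (1 − 1.0086458^−84) = $621.44.
Monthly savings = $633.53 − $621.44 = $12.09.
Break-even = $925.00 / $12.09 = 76.51 → 77 months.

77 months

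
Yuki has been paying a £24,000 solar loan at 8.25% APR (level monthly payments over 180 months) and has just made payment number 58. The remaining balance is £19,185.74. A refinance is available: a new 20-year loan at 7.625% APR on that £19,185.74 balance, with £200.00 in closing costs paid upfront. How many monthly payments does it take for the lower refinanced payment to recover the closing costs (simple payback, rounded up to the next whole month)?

3 months

Current payment = 24,000 × 8.25%/12 / (1 − (1+0.0068750)^−180) = £232.83.
Refinanced payment = 19,185.74 × 0.0063542 / (1 − (1+0.0063542)^−240) = £156.03.
Monthly savings = £232.83 − £156.03 = £76.80.
Break-even = £200.00 / £76.80 = 2.60 → 3 months.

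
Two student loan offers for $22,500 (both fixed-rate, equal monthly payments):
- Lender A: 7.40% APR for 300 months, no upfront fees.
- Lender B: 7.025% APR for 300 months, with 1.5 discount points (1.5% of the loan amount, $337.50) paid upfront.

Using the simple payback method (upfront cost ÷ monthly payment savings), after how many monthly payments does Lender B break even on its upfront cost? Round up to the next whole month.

Lender A: monthly rate = 7.4%/12 = 0.0061667; payment = 22,500 × 0.0061667 / (1 − (1+0.0061667)^−300) = $164.81.
Lender B: at 7.025% the monthly rate is 0.0058542, so the payment is 22,500 × 0.0058542 / (1 − 1.0058542^−300) = $159.38.
Monthly savings = $164.81 − $159.38 = $5.43.
Break-even = $337.50 / $5.43 = 62.15 → 63 months.

63 months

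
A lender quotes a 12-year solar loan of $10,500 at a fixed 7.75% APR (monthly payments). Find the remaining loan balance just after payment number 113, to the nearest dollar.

With monthly rate i = 7.75%/12 = 0.0064583, the balance after k of n payments is P · [(1+i)^n − (1+i)^k] / [(1+i)^n − 1].
(1+0.0064583)^144 = 2.52694166 and (1+0.0064583)^113 = 2.06978584, so the balance is 10,500 × (2.52694166 − 2.06978584) / (2.52694166 − 1) = $3,143.63.

$3,144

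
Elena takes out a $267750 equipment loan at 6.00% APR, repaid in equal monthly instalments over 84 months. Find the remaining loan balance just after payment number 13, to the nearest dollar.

With monthly rate i = 6%/12 = 0.0050000, the balance after k of n payments is P · [(1+i)^n − (1+i)^k] / [(1+i)^n − 1].
(1+0.0050000)^84 = 1.52036964 and (1+0.0050000)^13 = 1.06698620, so the balance is 267,750 × (1.52036964 − 1.06698620) / (1.52036964 − 1) = $233,283.05.

$233,283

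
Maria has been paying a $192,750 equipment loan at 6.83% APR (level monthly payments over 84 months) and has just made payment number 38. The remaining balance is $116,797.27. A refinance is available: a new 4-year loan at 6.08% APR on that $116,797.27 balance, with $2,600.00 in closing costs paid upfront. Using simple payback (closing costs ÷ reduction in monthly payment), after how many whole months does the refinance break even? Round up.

18 months

Current payment = 192,750 × 6.83%/12 / (1 − (1+0.0056917)^−84) = $2,893.12.
Refinanced payment = 116,797.27 × 0.0050667 / (1 − (1+0.0050667)^−48) = $2,747.27.
Monthly savings = $2,893.12 − $2,747.27 = $145.85.
Break-even = $2,600.00 / $145.85 = 17.83 → 18 months.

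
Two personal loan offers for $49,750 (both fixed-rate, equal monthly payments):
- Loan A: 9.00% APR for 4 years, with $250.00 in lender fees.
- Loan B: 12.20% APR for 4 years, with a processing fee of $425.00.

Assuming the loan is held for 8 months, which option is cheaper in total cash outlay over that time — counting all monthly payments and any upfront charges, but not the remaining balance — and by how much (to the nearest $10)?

Loan A: at 9.00% the monthly rate is 0.0075000, so the payment is 49,750 × 0.0075000 / (1 − 1.0075000^−48) = $1,238.03.
Loan B: at 12.20% the monthly rate is 0.0101667, so the payment is 49,750 × 0.0101667 / (1 − 1.0101667^−48) = $1,315.00.
Over 8 months: Loan A costs 8 × $1,238.03 + $250.00 = $10,154.24; Loan B costs 8 × $1,315.00 + $425.00 = $10,945.00.
Loan A is cheaper by $10,945.00 − $10,154.24 = $790.76.

Loan A by $790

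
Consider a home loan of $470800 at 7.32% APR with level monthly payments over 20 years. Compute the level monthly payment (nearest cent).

At 7.32% the monthly rate is 0.0061000, so the payment is 470,800 × 0.0061000 / (1 − 1.0061000^−240) = $3,741.08.

$3,741.08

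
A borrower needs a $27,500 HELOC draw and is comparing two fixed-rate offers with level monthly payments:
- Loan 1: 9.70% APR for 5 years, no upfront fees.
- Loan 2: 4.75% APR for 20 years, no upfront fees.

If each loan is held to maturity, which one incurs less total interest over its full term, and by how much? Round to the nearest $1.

Loan 1 by $7,836

Loan 1: at 9.70% the monthly rate is 0.0080833, so the payment is 27,500 × 0.0080833 / (1 − 1.0080833^−60) = $580.24.
Total interest on Loan 1 = 60 × $580.24 − $27,500 = $7,314.40.
Loan 2: monthly rate = 4.75%/12 = 0.0039583; payment = 27,500 × 0.0039583 / (1 − (1+0.0039583)^−240) = $177.71.
Total interest on Loan 2 = 240 × $177.71 − $27,500 = $15,150.40.
Loan 1 is lower by $7,836.00.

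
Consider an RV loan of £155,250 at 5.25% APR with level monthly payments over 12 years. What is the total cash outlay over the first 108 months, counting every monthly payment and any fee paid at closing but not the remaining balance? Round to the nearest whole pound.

Monthly rate = 5.25%/12 = 0.0043750; payment = 155,250 × 0.0043750 / (1 − (1+0.0043750)^−144) = £1,455.44.
Total outlay = 108 × £1,455.44 = £157,187.52.

£157,188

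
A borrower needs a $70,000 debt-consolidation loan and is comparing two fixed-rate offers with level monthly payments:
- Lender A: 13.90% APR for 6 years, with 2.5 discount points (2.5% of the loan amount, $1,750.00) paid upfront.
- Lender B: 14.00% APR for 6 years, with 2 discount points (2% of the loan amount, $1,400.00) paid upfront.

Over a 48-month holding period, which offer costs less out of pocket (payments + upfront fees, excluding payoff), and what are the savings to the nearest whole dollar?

Lender A: monthly rate = 13.9%/12 = 0.0115833; payment = 70,000 × 0.0115833 / (1 − (1+0.0115833)^−72) = $1,438.66.
Lender B: monthly rate = 14%/12 = 0.0116667; payment = 70,000 × 0.0116667 / (1 − (1+0.0116667)^−72) = $1,442.40.
Over 48 months: Lender A costs 48 × $1,438.66 + $1,750.00 = $70,805.68; Lender B costs 48 × $1,442.40 + $1,400.00 = $70,635.20.
Lender B is cheaper by $70,805.68 − $70,635.20 = $170.48.

Lender B by $170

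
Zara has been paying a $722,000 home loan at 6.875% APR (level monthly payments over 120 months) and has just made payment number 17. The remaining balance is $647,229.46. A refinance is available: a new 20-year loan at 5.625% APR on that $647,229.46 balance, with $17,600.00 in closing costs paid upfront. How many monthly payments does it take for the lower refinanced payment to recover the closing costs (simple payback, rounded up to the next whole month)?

5 months

Current payment = 722,000 × 6.875%/12 / (1 − (1+0.0057292)^−120) = $8,336.59.
Refinanced payment = 647,229.46 × 0.0046875 / (1 − (1+0.0046875)^−240) = $4,498.03.
Monthly savings = $8,336.59 − $4,498.03 = $3,838.56.
Break-even = $17,600.00 / $3,838.56 = 4.59 → 5 months.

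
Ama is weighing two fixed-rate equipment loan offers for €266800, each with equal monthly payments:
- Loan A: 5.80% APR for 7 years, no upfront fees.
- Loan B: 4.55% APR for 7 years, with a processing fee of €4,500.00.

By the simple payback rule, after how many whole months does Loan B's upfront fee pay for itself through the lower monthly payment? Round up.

Loan A: at 5.80% the monthly rate is 0.0048333, so the payment is 266,800 × 0.0048333 / (1 − 1.0048333^−84) = €3,872.03.
Loan B: monthly rate = 4.55%/12 = 0.0037917; payment = 266,800 × 0.0037917 / (1 − (1+0.0037917)^−84) = €3,714.77.
Monthly savings = €3,872.03 − €3,714.77 = €157.26.
Break-even = €4,500.00 / €157.26 = 28.62 → 29 months.

29 months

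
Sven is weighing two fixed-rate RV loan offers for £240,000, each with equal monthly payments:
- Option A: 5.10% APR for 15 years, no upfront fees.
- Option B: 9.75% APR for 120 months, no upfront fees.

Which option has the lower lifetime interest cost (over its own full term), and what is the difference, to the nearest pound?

Option A by £32,741

Option A: monthly rate = 5.1%/12 = 0.0042500; payment = 240,000 × 0.0042500 / (1 − (1+0.0042500)^−180) = £1,910.43.
Total interest on Option A = 180 × £1,910.43 − £240,000 = £103,877.40.
Option B: monthly rate = 9.75%/12 = 0.0081250; payment = 240,000 × 0.0081250 / (1 − (1+0.0081250)^−120) = £3,138.49.
Total interest on Option B = 120 × £3,138.49 − £240,000 = £136,618.80.
Option A is lower by £32,741.40.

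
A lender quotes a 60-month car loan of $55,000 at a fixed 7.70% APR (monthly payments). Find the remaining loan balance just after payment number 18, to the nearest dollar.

With monthly rate i = 7.7%/12 = 0.0064167, the balance after k of n payments is P · [(1+i)^n − (1+i)^k] / [(1+i)^n − 1].
(1+0.0064167)^60 = 1.46780788 and (1+0.0064167)^18 = 1.12202043, so the balance is 55,000 × (1.46780788 − 1.12202043) / (1.46780788 − 1) = $40,654.10.

$40,654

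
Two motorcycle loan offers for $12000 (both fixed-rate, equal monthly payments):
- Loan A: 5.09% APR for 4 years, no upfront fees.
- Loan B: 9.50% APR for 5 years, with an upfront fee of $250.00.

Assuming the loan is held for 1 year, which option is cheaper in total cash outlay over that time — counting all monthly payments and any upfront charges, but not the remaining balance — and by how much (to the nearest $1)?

Loan B by $48

Loan A: monthly rate = 5.09%/12 = 0.0042417; payment = 12,000 × 0.0042417 / (1 − (1+0.0042417)^−48) = $276.84.
Loan B: monthly rate = 9.5%/12 = 0.0079167; payment = 12,000 × 0.0079167 / (1 − (1+0.0079167)^−60) = $252.02.
Over 12 months: Loan A costs 12 × $276.84 = $3,322.08; Loan B costs 12 × $252.02 + $250.00 = $3,274.24.
Loan B is cheaper by $3,322.08 − $3,274.24 = $47.84.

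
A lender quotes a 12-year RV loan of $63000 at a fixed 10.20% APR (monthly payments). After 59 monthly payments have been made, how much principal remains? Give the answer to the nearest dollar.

With monthly rate i = 10.2%/12 = 0.0085000, the balance after k of n payments is P · [(1+i)^n − (1+i)^k] / [(1+i)^n − 1].
(1+0.0085000)^144 = 3.38321788 and (1+0.0085000)^59 = 1.64770041, so the balance is 63,000 × (3.38321788 − 1.64770041) / (3.38321788 − 1) = $45,878.14.

$45,878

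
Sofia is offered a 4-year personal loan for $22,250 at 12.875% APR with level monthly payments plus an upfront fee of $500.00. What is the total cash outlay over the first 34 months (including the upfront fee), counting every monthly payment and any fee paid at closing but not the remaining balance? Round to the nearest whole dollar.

$20,748

Monthly rate = 12.875%/12 = 0.0107292; payment = 22,250 × 0.0107292 / (1 − (1+0.0107292)^−48) = $595.53.
Total outlay = 34 × $595.53 + $500.00 = $20,748.02.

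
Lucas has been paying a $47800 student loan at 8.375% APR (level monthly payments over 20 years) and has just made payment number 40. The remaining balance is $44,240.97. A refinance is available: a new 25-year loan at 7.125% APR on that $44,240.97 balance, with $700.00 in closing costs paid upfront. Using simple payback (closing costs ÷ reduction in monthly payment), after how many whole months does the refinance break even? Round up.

8 months

Current payment = 47,800 × 8.375%/12 / (1 − (1+0.0069792)^−240) = $411.05.
Refinanced payment = 44,240.97 × 0.0059375 / (1 − (1+0.0059375)^−300) = $316.22.
Monthly savings = $411.05 − $316.22 = $94.83.
Break-even = $700.00 / $94.83 = 7.38 → 8 months.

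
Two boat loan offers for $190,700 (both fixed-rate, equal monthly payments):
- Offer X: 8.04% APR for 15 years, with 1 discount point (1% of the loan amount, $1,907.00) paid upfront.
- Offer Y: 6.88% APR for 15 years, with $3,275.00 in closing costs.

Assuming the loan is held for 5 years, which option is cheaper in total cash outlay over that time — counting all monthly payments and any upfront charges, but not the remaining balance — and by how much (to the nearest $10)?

Offer Y by $6,160

Offer X: monthly rate = 8.04%/12 = 0.0067000; payment = 190,700 × 0.0067000 / (1 − (1+0.0067000)^−180) = $1,826.83.
Offer Y: monthly rate = 6.88%/12 = 0.0057333; payment = 190,700 × 0.0057333 / (1 − (1+0.0057333)^−180) = $1,701.30.
Over 60 months: Offer X costs 60 × $1,826.83 + $1,907.00 = $111,516.80; Offer Y costs 60 × $1,701.30 + $3,275.00 = $105,353.00.
Offer Y is cheaper by $111,516.80 − $105,353.00 = $6,163.80.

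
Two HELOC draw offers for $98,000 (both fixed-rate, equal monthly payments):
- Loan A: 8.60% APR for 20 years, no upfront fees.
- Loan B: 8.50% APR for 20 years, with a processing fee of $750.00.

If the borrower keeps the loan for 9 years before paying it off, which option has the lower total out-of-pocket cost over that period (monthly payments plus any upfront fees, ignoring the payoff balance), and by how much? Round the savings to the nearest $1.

Loan A by $79

Loan A: at 8.60% the monthly rate is 0.0071667, so the payment is 98,000 × 0.0071667 / (1 − 1.0071667^−240) = $856.68.
Loan B: monthly rate = 8.5%/12 = 0.0070833; payment = 98,000 × 0.0070833 / (1 − (1+0.0070833)^−240) = $850.47.
Over 108 months: Loan A costs 108 × $856.68 = $92,521.44; Loan B costs 108 × $850.47 + $750.00 = $92,600.76.
Loan A is cheaper by $92,600.76 − $92,521.44 = $79.32.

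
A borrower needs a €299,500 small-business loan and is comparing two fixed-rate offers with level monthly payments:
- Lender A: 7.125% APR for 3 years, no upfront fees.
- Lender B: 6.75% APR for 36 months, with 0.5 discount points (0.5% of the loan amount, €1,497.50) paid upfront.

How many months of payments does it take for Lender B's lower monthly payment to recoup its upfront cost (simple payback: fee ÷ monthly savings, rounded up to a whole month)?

30 months

Lender A: monthly rate = 7.125%/12 = 0.0059375; payment = 299,500 × 0.0059375 / (1 − (1+0.0059375)^−36) = €9,264.82.
Lender B: at 6.75% the monthly rate is 0.0056250, so the payment is 299,500 × 0.0056250 / (1 − 1.0056250^−36) = €9,213.49.
Monthly savings = €9,264.82 − €9,213.49 = €51.33.
Break-even = €1,497.50 / €51.33 = 29.17 → 30 months.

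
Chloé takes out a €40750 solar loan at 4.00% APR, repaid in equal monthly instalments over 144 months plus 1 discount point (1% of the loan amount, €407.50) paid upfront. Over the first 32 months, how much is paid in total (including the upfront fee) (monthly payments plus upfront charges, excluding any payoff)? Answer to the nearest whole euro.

Monthly rate = 4%/12 = 0.0033333; payment = 40,750 × 0.0033333 / (1 − (1+0.0033333)^−144) = €356.78.
Total outlay = 32 × €356.78 + €407.50 = €11,824.46.

€11,824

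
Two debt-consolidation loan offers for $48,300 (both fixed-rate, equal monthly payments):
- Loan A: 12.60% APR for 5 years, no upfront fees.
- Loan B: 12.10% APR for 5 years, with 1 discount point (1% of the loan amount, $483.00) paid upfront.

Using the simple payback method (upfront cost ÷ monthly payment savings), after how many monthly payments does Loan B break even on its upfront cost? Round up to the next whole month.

Loan A: monthly rate = 12.6%/12 = 0.0105000; payment = 48,300 × 0.0105000 / (1 − (1+0.0105000)^−60) = $1,089.11.
Loan B: monthly rate = 12.1%/12 = 0.0100833; payment = 48,300 × 0.0100833 / (1 − (1+0.0100833)^−60) = $1,076.85.
Monthly savings = $1,089.11 − $1,076.85 = $12.26.
Break-even = $483.00 / $12.26 = 39.40 → 40 months.

40 months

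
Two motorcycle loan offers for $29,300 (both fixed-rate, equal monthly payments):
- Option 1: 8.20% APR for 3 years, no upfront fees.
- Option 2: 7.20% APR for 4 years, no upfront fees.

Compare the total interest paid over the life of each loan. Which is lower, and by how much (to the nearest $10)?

Option 1: at 8.20% the monthly rate is 0.0068333, so the payment is 29,300 × 0.0068333 / (1 − 1.0068333^−36) = $920.86.
Total interest on Option 1 = 36 × $920.86 − $29,300 = $3,850.96.
Option 2: monthly rate = 7.2%/12 = 0.0060000; payment = 29,300 × 0.0060000 / (1 − (1+0.0060000)^−48) = $704.35.
Total interest on Option 2 = 48 × $704.35 − $29,300 = $4,508.80.
Option 1 is lower by $657.84.

Option 1 by $660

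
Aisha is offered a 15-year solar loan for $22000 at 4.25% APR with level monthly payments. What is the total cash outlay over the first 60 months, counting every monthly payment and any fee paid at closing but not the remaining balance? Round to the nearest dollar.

At 4.25% the monthly rate is 0.0035417, so the payment is 22,000 × 0.0035417 / (1 − 1.0035417^−180) = $165.50.
Total outlay = 60 × $165.50 = $9,930.00.

$9,930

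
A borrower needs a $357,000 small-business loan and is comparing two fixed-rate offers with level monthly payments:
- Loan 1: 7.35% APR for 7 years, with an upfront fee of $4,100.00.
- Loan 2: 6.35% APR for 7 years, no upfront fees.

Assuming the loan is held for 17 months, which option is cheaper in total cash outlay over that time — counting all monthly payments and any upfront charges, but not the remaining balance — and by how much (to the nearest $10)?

Loan 1: monthly rate = 7.35%/12 = 0.0061250; payment = 357,000 × 0.0061250 / (1 − (1+0.0061250)^−84) = $5,449.37.
Loan 2: monthly rate = 6.35%/12 = 0.0052917; payment = 357,000 × 0.0052917 / (1 − (1+0.0052917)^−84) = $5,275.36.
Over 17 months: Loan 1 costs 17 × $5,449.37 + $4,100.00 = $96,739.29; Loan 2 costs 17 × $5,275.36 = $89,681.12.
Loan 2 is cheaper by $96,739.29 − $89,681.12 = $7,058.17.

Loan 2 by $7,060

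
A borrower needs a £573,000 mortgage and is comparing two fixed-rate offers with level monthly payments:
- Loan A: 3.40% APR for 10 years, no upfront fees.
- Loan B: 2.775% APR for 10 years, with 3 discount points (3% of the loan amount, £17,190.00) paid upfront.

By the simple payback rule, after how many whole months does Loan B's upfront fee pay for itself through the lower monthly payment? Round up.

Loan A: at 3.40% the monthly rate is 0.0028333, so the payment is 573,000 × 0.0028333 / (1 − 1.0028333^−120) = £5,639.36.
Loan B: monthly rate = 2.775%/12 = 0.0023125; payment = 573,000 × 0.0023125 / (1 − (1+0.0023125)^−120) = £5,473.62.
Monthly savings = £5,639.36 − £5,473.62 = £165.74.
Break-even = £17,190.00 / £165.74 = 103.72 → 104 months.

104 months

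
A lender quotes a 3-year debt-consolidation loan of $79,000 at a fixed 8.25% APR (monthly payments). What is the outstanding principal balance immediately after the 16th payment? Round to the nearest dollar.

With monthly rate i = 8.25%/12 = 0.0068750, the balance after k of n payments is P · [(1+i)^n − (1+i)^k] / [(1+i)^n − 1].
(1+0.0068750)^36 = 1.27973509 and (1+0.0068750)^16 = 1.11585798, so the balance is 79,000 × (1.27973509 − 1.11585798) / (1.27973509 − 1) = $46,280.54.

$46,281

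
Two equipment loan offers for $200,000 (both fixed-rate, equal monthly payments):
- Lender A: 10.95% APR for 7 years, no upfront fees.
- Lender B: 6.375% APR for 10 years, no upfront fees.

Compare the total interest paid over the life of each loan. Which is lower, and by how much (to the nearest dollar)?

Lender A: at 10.95% the monthly rate is 0.0091250, so the payment is 200,000 × 0.0091250 / (1 − 1.0091250^−84) = $3,419.23.
Total interest on Lender A = 84 × $3,419.23 − $200,000 = $87,215.32.
Lender B: at 6.375% the monthly rate is 0.0053125, so the payment is 200,000 × 0.0053125 / (1 − 1.0053125^−120) = $2,258.26.
Total interest on Lender B = 120 × $2,258.26 − $200,000 = $70,991.20.
Lender B is lower by $16,224.12.

Lender B by $16,224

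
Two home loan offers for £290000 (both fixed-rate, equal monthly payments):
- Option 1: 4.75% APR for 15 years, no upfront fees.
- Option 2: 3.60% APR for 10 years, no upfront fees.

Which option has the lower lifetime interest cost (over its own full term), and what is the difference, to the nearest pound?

Option 1: at 4.75% the monthly rate is 0.0039583, so the payment is 290,000 × 0.0039583 / (1 − 1.0039583^−180) = £2,255.71.
Total interest on Option 1 = 180 × £2,255.71 − £290,000 = £116,027.80.
Option 2: at 3.60% the monthly rate is 0.0030000, so the payment is 290,000 × 0.0030000 / (1 − 1.0030000^−120) = £2,881.29.
Total interest on Option 2 = 120 × £2,881.29 − £290,000 = £55,754.80.
Option 2 is lower by £60,273.00.

Option 2 by £60,273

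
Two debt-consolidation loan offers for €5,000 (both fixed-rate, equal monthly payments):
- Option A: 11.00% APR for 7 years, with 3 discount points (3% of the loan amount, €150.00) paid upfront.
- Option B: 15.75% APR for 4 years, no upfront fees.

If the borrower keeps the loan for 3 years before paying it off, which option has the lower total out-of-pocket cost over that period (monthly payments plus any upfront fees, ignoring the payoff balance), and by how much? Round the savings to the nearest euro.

Option A: at 11.00% the monthly rate is 0.0091667, so the payment is 5,000 × 0.0091667 / (1 − 1.0091667^−84) = €85.61.
Option B: monthly rate = 15.75%/12 = 0.0131250; payment = 5,000 × 0.0131250 / (1 − (1+0.0131250)^−48) = €141.06.
Over 36 months: Option A costs 36 × €85.61 + €150.00 = €3,231.96; Option B costs 36 × €141.06 = €5,078.16.
Option A is cheaper by €5,078.16 − €3,231.96 = €1,846.20.

Option A by €1,846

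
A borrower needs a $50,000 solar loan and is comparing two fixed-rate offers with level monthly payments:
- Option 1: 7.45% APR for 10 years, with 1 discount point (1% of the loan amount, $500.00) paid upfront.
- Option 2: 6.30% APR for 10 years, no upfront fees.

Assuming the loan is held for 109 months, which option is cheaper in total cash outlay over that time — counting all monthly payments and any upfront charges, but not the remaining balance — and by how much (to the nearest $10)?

Option 1: monthly rate = 7.45%/12 = 0.0062083; payment = 50,000 × 0.0062083 / (1 − (1+0.0062083)^−120) = $592.20.
Option 2: at 6.30% the monthly rate is 0.0052500, so the payment is 50,000 × 0.0052500 / (1 − 1.0052500^−120) = $562.67.
Over 109 months: Option 1 costs 109 × $592.20 + $500.00 = $65,049.80; Option 2 costs 109 × $562.67 = $61,331.03.
Option 2 is cheaper by $65,049.80 − $61,331.03 = $3,718.77.

Option 2 by $3,720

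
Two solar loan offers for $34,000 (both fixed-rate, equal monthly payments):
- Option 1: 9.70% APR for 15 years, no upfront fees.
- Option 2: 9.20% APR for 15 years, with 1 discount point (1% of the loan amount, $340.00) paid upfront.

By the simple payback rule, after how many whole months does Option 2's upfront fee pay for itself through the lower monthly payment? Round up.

34 months

Option 1: at 9.70% the monthly rate is 0.0080833, so the payment is 34,000 × 0.0080833 / (1 − 1.0080833^−180) = $359.15.
Option 2: at 9.20% the monthly rate is 0.0076667, so the payment is 34,000 × 0.0076667 / (1 − 1.0076667^−180) = $348.91.
Monthly savings = $359.15 − $348.91 = $10.24.
Break-even = $340.00 / $10.24 = 33.20 → 34 months.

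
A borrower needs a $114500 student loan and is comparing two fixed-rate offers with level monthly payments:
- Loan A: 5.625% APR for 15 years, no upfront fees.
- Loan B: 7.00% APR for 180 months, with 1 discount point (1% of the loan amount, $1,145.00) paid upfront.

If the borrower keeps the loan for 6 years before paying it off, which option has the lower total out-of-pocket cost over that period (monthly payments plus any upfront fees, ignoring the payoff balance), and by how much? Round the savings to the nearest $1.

Loan A by $7,336

Loan A: at 5.625% the monthly rate is 0.0046875, so the payment is 114,500 × 0.0046875 / (1 − 1.0046875^−180) = $943.17.
Loan B: monthly rate = 7%/12 = 0.0058333; payment = 114,500 × 0.0058333 / (1 − (1+0.0058333)^−180) = $1,029.16.
Over 72 months: Loan A costs 72 × $943.17 = $67,908.24; Loan B costs 72 × $1,029.16 + $1,145.00 = $75,244.52.
Loan A is cheaper by $75,244.52 − $67,908.24 = $7,336.28.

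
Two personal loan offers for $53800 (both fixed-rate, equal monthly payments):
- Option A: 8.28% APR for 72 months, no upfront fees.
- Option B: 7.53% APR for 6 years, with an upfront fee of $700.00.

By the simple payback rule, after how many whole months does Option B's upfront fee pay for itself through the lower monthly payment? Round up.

36 months

Option A: at 8.28% the monthly rate is 0.0069000, so the payment is 53,800 × 0.0069000 / (1 − 1.0069000^−72) = $950.66.
Option B: monthly rate = 7.53%/12 = 0.0062750; payment = 53,800 × 0.0062750 / (1 − (1+0.0062750)^−72) = $930.99.
Monthly savings = $950.66 − $930.99 = $19.67.
Break-even = $700.00 / $19.67 = 35.59 → 36 months.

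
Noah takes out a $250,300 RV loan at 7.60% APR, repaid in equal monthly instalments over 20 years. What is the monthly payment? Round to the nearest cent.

Monthly rate = 7.6%/12 = 0.0063333; payment = 250,300 × 0.0063333 / (1 − (1+0.0063333)^−240) = $2,031.73.

$2,031.73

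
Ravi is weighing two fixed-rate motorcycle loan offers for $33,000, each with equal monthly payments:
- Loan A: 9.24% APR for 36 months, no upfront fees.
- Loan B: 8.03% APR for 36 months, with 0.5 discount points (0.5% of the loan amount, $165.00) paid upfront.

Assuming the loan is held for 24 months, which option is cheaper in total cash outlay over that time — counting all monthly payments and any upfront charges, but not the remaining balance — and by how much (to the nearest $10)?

Loan B by $280

Loan A: at 9.24% the monthly rate is 0.0077000, so the payment is 33,000 × 0.0077000 / (1 − 1.0077000^−36) = $1,053.08.
Loan B: at 8.03% the monthly rate is 0.0066917, so the payment is 33,000 × 0.0066917 / (1 − 1.0066917^−36) = $1,034.56.
Over 24 months: Loan A costs 24 × $1,053.08 = $25,273.92; Loan B costs 24 × $1,034.56 + $165.00 = $24,994.44.
Loan B is cheaper by $25,273.92 − $24,994.44 = $279.48.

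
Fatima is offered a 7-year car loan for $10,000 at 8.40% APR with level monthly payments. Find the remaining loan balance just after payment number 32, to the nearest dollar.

$6,861

With monthly rate i = 8.4%/12 = 0.0070000, the balance after k of n payments is P · [(1+i)^n − (1+i)^k] / [(1+i)^n − 1].
(1+0.0070000)^84 = 1.79669983 and (1+0.0070000)^32 = 1.25009511, so the balance is 10,000 × (1.79669983 − 1.25009511) / (1.79669983 − 1) = $6,860.86.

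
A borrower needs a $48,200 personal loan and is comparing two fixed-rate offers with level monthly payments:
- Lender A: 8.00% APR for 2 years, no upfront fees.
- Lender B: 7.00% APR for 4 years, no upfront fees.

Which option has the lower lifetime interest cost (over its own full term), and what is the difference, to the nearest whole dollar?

Lender A: at 8.00% the monthly rate is 0.0066667, so the payment is 48,200 × 0.0066667 / (1 − 1.0066667^−24) = $2,179.96.
Total interest on Lender A = 24 × $2,179.96 − $48,200 = $4,119.04.
Lender B: monthly rate = 7%/12 = 0.0058333; payment = 48,200 × 0.0058333 / (1 − (1+0.0058333)^−48) = $1,154.21.
Total interest on Lender B = 48 × $1,154.21 − $48,200 = $7,202.08.
Lender A is lower by $3,083.04.

Lender A by $3,083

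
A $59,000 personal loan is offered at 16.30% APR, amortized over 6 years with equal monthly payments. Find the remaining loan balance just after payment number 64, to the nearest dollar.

With monthly rate i = 16.3%/12 = 0.0135833, the balance after k of n payments is P · [(1+i)^n − (1+i)^k] / [(1+i)^n − 1].
(1+0.0135833)^72 = 2.64168585 and (1+0.0135833)^64 = 2.37140365, so the balance is 59,000 × (2.64168585 − 2.37140365) / (2.64168585 − 1) = $9,713.58.

$9,714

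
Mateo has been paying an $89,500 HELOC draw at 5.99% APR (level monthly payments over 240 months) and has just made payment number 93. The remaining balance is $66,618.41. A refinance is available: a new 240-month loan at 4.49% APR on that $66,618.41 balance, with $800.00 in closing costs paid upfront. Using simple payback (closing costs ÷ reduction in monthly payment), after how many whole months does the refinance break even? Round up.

4 months

Current payment = 89,500 × 5.99%/12 / (1 − (1+0.0049917)^−240) = $640.69.
Refinanced payment = 66,618.41 × 0.0037417 / (1 − (1+0.0037417)^−240) = $421.10.
Monthly savings = $640.69 − $421.10 = $219.59.
Break-even = $800.00 / $219.59 = 3.64 → 4 months.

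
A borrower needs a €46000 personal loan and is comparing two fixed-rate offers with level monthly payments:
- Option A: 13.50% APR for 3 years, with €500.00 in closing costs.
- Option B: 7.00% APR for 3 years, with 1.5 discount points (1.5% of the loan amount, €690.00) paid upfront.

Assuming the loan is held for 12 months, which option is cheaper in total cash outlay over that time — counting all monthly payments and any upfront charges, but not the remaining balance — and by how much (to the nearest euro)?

Option B by €1,498

Option A: at 13.50% the monthly rate is 0.0112500, so the payment is 46,000 × 0.0112500 / (1 − 1.0112500^−36) = €1,561.02.
Option B: monthly rate = 7%/12 = 0.0058333; payment = 46,000 × 0.0058333 / (1 − (1+0.0058333)^−36) = €1,420.35.
Over 12 months: Option A costs 12 × €1,561.02 + €500.00 = €19,232.24; Option B costs 12 × €1,420.35 + €690.00 = €17,734.20.
Option B is cheaper by €19,232.24 − €17,734.20 = €1,498.04.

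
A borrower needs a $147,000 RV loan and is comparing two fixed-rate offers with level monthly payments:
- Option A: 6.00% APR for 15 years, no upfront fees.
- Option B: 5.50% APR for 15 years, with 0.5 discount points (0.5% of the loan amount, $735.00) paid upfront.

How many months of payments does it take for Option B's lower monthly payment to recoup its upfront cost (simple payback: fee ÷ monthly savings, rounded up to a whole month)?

19 months

Option A: monthly rate = 6%/12 = 0.0050000; payment = 147,000 × 0.0050000 / (1 − (1+0.0050000)^−180) = $1,240.47.
Option B: monthly rate = 5.5%/12 = 0.0045833; payment = 147,000 × 0.0045833 / (1 − (1+0.0045833)^−180) = $1,201.11.
Monthly savings = $1,240.47 − $1,201.11 = $39.36.
Break-even = $735.00 / $39.36 = 18.67 → 19 months.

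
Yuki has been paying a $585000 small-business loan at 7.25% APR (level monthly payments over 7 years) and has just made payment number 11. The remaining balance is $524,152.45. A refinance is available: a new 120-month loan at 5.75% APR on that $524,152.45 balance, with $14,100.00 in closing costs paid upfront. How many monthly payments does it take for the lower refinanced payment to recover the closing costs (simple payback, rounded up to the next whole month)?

5 months

Current payment = 585,000 × 7.25%/12 / (1 − (1+0.0060417)^−84) = $8,900.88.
Refinanced payment = 524,152.45 × 0.0047917 / (1 − (1+0.0047917)^−120) = $5,753.58.
Monthly savings = $8,900.88 − $5,753.58 = $3,147.30.
Break-even = $14,100.00 / $3,147.30 = 4.48 → 5 months.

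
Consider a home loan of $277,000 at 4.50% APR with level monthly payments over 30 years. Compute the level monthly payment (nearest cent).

Monthly rate = 4.5%/12 = 0.0037500; payment = 277,000 × 0.0037500 / (1 − (1+0.0037500)^−360) = $1,403.52.

$1,403.52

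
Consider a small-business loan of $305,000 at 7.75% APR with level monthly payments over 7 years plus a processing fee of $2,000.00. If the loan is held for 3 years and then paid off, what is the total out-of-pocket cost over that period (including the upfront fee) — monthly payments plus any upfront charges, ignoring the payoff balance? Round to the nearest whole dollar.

$171,772

Monthly rate = 7.75%/12 = 0.0064583; payment = 305,000 × 0.0064583 / (1 − (1+0.0064583)^−84) = $4,715.90.
Total outlay = 36 × $4,715.90 + $2,000.00 = $171,772.40.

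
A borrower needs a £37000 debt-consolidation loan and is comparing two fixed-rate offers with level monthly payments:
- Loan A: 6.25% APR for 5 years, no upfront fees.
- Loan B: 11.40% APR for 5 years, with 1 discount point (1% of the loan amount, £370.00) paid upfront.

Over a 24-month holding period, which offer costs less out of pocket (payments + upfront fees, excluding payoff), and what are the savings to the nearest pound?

Loan A by £2,584

Loan A: at 6.25% the monthly rate is 0.0052083, so the payment is 37,000 × 0.0052083 / (1 − 1.0052083^−60) = £719.62.
Loan B: monthly rate = 11.4%/12 = 0.0095000; payment = 37,000 × 0.0095000 / (1 − (1+0.0095000)^−60) = £811.87.
Over 24 months: Loan A costs 24 × £719.62 = £17,270.88; Loan B costs 24 × £811.87 + £370.00 = £19,854.88.
Loan A is cheaper by £19,854.88 − £17,270.88 = £2,584.00.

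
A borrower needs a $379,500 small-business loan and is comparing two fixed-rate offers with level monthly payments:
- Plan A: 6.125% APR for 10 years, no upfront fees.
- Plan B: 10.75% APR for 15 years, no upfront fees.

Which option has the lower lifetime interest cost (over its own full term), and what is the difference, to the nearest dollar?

Plan A by $257,269

Plan A: monthly rate = 6.125%/12 = 0.0051042; payment = 379,500 × 0.0051042 / (1 − (1+0.0051042)^−120) = $4,237.09.
Total interest on Plan A = 120 × $4,237.09 − $379,500 = $128,950.80.
Plan B: monthly rate = 10.75%/12 = 0.0089583; payment = 379,500 × 0.0089583 / (1 − (1+0.0089583)^−180) = $4,254.00.
Total interest on Plan B = 180 × $4,254.00 − $379,500 = $386,220.00.
Plan A is lower by $257,269.20.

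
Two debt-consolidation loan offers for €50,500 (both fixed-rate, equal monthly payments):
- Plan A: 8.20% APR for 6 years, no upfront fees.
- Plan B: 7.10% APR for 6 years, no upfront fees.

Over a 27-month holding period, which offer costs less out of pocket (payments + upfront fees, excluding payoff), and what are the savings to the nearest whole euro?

Plan B by €728

Plan A: monthly rate = 8.2%/12 = 0.0068333; payment = 50,500 × 0.0068333 / (1 − (1+0.0068333)^−72) = €890.37.
Plan B: monthly rate = 7.1%/12 = 0.0059167; payment = 50,500 × 0.0059167 / (1 − (1+0.0059167)^−72) = €863.40.
Over 27 months: Plan A costs 27 × €890.37 = €24,039.99; Plan B costs 27 × €863.40 = €23,311.80.
Plan B is cheaper by €24,039.99 − €23,311.80 = €728.19.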